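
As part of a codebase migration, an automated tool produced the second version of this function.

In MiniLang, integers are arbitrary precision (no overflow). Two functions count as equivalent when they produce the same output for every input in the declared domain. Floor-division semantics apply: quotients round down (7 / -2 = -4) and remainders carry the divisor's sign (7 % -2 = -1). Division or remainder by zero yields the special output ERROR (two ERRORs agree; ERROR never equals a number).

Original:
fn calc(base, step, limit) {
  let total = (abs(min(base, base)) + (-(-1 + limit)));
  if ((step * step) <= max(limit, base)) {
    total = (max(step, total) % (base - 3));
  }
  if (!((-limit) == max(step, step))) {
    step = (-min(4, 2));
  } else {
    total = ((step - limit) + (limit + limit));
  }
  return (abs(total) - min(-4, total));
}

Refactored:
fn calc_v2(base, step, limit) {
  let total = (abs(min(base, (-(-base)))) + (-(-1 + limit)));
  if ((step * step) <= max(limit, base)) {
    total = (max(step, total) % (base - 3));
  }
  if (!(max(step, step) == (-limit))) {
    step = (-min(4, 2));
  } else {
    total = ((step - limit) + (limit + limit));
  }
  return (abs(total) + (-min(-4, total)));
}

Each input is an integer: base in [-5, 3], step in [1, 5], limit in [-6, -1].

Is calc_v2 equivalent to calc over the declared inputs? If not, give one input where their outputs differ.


Although arithmetic usage differs, 270/270 inputs agree.
verdict: equivalent


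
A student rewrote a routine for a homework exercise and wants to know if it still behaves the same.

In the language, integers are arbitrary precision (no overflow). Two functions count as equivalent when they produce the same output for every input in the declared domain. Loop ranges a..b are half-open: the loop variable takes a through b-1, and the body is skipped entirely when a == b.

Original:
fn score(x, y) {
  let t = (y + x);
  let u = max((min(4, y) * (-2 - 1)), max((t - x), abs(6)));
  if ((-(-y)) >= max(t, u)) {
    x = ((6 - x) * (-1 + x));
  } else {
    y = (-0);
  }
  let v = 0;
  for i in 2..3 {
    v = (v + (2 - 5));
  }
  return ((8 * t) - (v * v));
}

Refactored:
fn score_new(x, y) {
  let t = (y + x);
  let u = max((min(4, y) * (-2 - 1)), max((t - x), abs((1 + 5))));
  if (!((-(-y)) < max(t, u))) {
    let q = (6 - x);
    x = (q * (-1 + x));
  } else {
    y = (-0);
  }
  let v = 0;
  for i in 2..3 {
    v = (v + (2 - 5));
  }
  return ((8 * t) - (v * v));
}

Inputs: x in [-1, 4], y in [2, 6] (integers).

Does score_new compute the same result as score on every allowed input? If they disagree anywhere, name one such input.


Although comparison usage differs; also arithmetic usage differs; also statement counts differ; also boolean connective usage differs; also local variable names differ; also constant usage differs, 30/30 inputs agree.
verdict: equivalent


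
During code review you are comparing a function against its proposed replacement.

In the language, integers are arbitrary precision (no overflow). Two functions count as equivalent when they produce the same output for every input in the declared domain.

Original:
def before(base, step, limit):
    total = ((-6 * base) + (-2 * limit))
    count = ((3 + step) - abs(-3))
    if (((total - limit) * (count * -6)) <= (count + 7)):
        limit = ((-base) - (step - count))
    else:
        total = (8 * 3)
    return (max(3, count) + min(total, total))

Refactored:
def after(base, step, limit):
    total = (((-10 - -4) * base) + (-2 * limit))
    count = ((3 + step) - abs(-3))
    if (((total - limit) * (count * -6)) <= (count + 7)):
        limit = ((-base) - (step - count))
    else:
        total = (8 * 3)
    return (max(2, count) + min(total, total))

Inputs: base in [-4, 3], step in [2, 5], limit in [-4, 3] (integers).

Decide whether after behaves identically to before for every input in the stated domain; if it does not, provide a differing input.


Try base=-4, step=2, limit=-4.
before: total = 32; count = 2; (((total - limit) * (count * -6)) <= (count + 7)) -> true; limit = 4; return 35
after: total = 32; count = 2; (((total - limit) * (count * -6)) <= (count + 7)) -> true; limit = 4; return 34
35 vs 34 — the two versions disagree here.
verdict: not equivalent; witness: base=-4, step=2, limit=-4


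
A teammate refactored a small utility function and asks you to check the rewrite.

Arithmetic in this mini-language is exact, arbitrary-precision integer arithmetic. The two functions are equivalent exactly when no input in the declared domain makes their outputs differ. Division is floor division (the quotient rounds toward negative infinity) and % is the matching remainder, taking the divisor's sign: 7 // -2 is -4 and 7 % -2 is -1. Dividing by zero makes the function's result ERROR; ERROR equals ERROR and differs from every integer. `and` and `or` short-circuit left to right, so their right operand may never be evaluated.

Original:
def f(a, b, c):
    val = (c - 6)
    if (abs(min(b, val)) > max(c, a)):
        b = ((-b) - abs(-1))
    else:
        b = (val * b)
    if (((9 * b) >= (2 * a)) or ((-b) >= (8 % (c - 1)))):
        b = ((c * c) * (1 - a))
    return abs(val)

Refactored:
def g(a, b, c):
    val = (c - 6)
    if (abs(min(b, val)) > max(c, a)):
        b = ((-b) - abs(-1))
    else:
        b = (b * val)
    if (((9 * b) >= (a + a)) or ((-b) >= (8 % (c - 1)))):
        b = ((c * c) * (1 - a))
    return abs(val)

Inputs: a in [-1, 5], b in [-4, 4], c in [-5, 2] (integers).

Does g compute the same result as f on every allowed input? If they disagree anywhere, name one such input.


Behavior is preserved: although constant usage differs; arithmetic usage differs, the outputs never diverge.
Tracing a=2, b=1, c=-3: f: val=-9, then (abs(min(b, val)) > max(c, a)) is true, then b=-2, then (((9 * b) >= (2 * a)) or ((-b) >= (8 % (c - 1)))) is true, then b=-9, then returns 9 | g: val=-9, then (abs(min(b, val)) > max(c, a)) is true, then b=-2, then (((9 * b) >= (a + a)) or ((-b) >= (8 % (c - 1)))) is true, then b=-9, then returns 9 — matching result 9.
Sweeping the whole domain (504 inputs) finds no disagreement.
verdict: equivalent


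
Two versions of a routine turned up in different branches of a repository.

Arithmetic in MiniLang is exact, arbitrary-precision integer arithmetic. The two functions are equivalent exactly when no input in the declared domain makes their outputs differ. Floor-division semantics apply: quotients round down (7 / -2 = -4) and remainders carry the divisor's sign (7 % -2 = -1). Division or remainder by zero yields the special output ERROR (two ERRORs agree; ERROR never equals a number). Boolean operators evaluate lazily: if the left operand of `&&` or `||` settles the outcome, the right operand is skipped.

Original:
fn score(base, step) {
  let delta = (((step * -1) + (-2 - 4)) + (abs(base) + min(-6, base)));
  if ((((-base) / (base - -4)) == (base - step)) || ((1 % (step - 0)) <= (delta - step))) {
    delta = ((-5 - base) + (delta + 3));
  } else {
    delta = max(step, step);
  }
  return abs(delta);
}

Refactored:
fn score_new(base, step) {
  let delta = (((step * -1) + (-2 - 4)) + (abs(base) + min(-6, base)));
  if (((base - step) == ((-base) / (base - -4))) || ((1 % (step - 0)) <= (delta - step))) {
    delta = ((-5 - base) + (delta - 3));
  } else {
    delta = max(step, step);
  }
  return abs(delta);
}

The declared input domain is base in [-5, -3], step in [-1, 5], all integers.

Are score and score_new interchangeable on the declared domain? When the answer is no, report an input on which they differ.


The rewrite breaks on base=-5, step=0, where the results are 4 and 10.
score: delta := -7 | ((((-base) / (base - -4)) == (base - step)) || ((1 % (step - 0)) <= (delta - step))): true | delta := -4 | result 4
score_new: delta := -7 | (((base - step) == ((-base) / (base - -4))) || ((1 % (step - 0)) <= (delta - step))): true | delta := -10 | result 10
verdict: not equivalent; witness: base=-5, step=0


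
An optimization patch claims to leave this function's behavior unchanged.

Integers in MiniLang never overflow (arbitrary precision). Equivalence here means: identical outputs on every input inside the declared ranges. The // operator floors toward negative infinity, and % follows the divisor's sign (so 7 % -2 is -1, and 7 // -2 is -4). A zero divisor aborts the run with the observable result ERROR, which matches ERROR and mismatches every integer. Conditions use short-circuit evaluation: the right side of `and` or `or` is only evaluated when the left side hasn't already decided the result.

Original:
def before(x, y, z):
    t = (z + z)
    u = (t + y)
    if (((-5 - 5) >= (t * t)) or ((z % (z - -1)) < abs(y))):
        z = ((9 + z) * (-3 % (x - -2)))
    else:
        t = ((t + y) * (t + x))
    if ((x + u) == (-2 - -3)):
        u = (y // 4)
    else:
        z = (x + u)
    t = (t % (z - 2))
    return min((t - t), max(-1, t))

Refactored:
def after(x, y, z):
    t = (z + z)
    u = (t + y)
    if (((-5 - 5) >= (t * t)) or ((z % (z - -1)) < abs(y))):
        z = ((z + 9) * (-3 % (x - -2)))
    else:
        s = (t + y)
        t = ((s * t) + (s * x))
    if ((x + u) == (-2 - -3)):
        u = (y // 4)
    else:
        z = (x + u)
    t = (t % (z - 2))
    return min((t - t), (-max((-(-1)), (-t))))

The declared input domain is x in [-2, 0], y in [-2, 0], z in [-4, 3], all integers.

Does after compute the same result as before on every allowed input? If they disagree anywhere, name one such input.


Evaluate both at x=-2, y=-2, z=2.
before: t := 4 | u := 2 | (((-5 - 5) >= (t * t)) or ((z % (z - -1)) < abs(y))): false | t := 4 | ((x + u) == (-2 - -3)): false | z := 0 | t := 0 | result 0
after: t := 4 | u := 2 | (((-5 - 5) >= (t * t)) or ((z % (z - -1)) < abs(y))): false | s := 2 | t := 4 | ((x + u) == (-2 - -3)): false | z := 0 | t := 0 | result -1
0 against -1: the behavior changed.
verdict: not equivalent; witness: x=-2, y=-2, z=2


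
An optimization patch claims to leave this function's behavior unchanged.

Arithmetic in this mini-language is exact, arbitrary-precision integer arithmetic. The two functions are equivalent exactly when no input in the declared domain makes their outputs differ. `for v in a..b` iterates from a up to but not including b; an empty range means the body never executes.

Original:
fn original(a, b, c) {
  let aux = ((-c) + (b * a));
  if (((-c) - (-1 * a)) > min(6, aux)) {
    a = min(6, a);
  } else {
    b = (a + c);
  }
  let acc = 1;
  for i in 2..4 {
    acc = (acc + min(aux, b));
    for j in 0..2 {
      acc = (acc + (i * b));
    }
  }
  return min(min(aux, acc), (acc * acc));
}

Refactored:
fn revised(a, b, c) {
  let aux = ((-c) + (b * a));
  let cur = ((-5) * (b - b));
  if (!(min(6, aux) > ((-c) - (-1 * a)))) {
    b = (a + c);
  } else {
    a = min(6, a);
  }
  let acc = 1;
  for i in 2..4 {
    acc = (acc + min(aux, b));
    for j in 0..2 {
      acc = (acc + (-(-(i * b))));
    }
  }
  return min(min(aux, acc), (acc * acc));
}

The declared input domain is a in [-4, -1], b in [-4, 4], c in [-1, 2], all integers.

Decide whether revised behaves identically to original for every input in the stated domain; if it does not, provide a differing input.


Run the pair on a=-4, b=-4, c=-1.
original: aux becomes 17; next (((-c) - (-1 * a)) > min(6, aux)) evaluates to false; next b becomes -5; next acc becomes 1; next at i=2:; next acc becomes -4; next at j=0:; next acc becomes -14; next at j=1:; next acc becomes -24; next at i=3:; next acc becomes -29; next at j=0:; next acc becomes -44; next at j=1:; next acc becomes -59; next final value -59
revised: aux becomes 17; next cur becomes 0; next (!(min(6, aux) > ((-c) - (-1 * a)))) evaluates to false; next a becomes -4; next acc becomes 1; next at i=2:; next acc becomes -3; next at j=0:; next acc becomes -11; next at j=1:; next acc becomes -19; next at i=3:; next acc becomes -23; next at j=0:; next acc becomes -35; next at j=1:; next acc becomes -47; next final value -47
-59 against -47: the behavior changed.
verdict: not equivalent; witness: a=-4, b=-4, c=-1


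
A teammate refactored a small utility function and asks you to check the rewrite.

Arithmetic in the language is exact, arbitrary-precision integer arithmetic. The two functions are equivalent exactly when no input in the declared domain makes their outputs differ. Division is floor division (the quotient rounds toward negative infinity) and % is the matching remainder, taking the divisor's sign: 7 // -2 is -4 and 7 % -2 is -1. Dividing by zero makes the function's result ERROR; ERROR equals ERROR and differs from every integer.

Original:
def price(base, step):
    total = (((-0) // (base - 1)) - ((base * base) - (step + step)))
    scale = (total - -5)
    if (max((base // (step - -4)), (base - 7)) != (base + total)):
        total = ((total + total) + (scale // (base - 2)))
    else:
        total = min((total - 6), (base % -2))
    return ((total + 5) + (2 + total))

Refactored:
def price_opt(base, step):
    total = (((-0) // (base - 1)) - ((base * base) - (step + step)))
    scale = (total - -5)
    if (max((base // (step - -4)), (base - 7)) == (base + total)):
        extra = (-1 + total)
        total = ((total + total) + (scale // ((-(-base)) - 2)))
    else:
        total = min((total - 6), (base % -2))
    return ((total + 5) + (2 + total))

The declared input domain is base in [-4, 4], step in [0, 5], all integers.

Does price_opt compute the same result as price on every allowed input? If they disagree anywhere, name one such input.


On input base=-4, step=0, price returns -55 while price_opt returns -37.
verdict: not equivalent; witness: base=-4, step=0


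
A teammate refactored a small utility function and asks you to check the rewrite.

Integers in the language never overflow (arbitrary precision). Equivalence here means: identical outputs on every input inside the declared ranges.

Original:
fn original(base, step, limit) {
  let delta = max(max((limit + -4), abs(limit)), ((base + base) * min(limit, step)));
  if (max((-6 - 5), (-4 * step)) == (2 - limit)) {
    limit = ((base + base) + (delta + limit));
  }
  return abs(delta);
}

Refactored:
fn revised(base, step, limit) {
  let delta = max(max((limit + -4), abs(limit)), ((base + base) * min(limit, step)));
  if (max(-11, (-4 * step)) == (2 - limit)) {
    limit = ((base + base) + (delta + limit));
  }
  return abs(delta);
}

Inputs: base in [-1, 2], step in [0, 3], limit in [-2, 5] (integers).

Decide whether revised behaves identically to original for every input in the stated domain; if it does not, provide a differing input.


This is a faithful refactor — arithmetic usage differs; constant usage differs, but the computed results match everywhere.
Spot check at base=2, step=3, limit=4 — original: delta=12, then (max((-6 - 5), (-4 * step)) == (2 - limit)) is false, then returns 12. revised: delta=12, then (max(-11, (-4 * step)) == (2 - limit)) is false, then returns 12. Both give 12.
An exhaustive pass over the 128 declared inputs shows identical outputs.
verdict: equivalent


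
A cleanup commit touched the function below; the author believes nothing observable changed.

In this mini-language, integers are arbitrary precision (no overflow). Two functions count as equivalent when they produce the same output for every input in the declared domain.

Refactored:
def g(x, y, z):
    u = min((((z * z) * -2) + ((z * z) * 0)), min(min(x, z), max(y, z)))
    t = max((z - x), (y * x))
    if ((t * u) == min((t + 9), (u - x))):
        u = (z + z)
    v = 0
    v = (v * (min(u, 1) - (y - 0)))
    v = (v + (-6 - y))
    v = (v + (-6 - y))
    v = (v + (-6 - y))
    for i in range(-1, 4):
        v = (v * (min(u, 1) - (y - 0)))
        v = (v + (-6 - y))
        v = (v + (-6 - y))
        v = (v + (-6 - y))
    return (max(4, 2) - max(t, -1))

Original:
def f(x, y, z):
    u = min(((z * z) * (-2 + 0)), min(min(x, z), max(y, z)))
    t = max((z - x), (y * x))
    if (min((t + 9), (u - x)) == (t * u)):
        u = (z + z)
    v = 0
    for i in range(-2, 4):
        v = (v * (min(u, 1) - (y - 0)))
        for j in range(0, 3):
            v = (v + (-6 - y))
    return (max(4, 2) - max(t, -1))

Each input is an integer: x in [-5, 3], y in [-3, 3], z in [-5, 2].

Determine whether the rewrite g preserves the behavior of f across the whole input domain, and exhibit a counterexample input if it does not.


This is a faithful refactor — arithmetic usage differs, min/max/abs usage differs, local variable names differ, statement counts differ, constant usage differs, loop structure differs, but the computed results match everywhere.
Spot check at x=0, y=1, z=0 — f: u becomes 0; next t becomes 0; next (min((t + 9), (u - x)) == (t * u)) evaluates to true; next u becomes 0; next v becomes 0; next at i=-2:; next v becomes 0; next at j=0:; next v becomes -7; next at j=1:; next v becomes -14; next at j=2:; next v becomes -21; next at i=-1:; next v becomes 21; next at j=0:; next v becomes 14; next at j=1:; next v becomes 7; next at j=2:; next v becomes 0; next at i=0:; next v becomes 0; next at j=0:; next v becomes -7; next at j=1:; next v becomes -14; next at j=2:; next v becomes -21; next at i=1:; next v becomes 21; next at j=0:; next v becomes 14; next at j=1:; next v becomes 7; next at j=2:; next v becomes 0; next at i=2:; next v becomes 0; next at j=0:; next v becomes -7; next at j=1:; next v becomes -14; next at j=2:; next v becomes -21; next at i=3:; next v becomes 21; next at j=0:; next v becomes 14; next at j=1:; next v becomes 7; next at j=2:; next v becomes 0; next final value 4. g: u becomes 0; next t becomes 0; next ((t * u) == min((t + 9), (u - x))) evaluates to true; next u becomes 0; next v becomes 0; next v becomes 0; next v becomes -7; next v becomes -14; next v becomes -21; next at i=-1:; next v becomes 21; next v becomes 14; next v becomes 7; next v becomes 0; next at i=0:; next v becomes 0; next v becomes -7; next v becomes -14; next v becomes -21; next at i=1:; next v becomes 21; next v becomes 14; next v becomes 7; next v becomes 0; next at i=2:; next v becomes 0; next v becomes -7; next v becomes -14; next v becomes -21; next at i=3:; next v becomes 21; next v becomes 14; next v becomes 7; next v becomes 0; next final value 4. Both give 4.
Sweeping the whole domain (504 inputs) finds no disagreement.
verdict: equivalent


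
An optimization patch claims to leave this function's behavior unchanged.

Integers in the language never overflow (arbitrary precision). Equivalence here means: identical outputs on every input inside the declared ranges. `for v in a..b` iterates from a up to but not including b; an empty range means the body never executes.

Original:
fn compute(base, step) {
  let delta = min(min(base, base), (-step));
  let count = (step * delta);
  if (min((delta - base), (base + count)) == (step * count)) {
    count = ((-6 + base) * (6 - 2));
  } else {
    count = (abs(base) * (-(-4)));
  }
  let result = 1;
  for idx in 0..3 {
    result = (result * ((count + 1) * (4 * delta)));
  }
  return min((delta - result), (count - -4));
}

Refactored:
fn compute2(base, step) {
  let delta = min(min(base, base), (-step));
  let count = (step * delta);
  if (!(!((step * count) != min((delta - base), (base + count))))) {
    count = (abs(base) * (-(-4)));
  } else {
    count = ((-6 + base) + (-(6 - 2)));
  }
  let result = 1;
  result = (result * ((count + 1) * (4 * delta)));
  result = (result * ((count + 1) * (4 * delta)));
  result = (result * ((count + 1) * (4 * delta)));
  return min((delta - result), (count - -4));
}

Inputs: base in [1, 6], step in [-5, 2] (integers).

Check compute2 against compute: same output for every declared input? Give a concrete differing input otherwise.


Take base=6, step=2.
compute: delta becomes -2; next count becomes -4; next (min((delta - base), (base + count)) == (step * count)) evaluates to true; next count becomes 0; next result becomes 1; next at idx=0:; next result becomes -8; next at idx=1:; next result becomes 64; next at idx=2:; next result becomes -512; next final value 4
compute2: delta becomes -2; next count becomes -4; next (!(!((step * count) != min((delta - base), (base + count))))) evaluates to false; next count becomes -4; next result becomes 1; next result becomes 24; next result becomes 576; next result becomes 13824; next final value -13826
4 against -13826: the behavior changed.
verdict: not equivalent; witness: base=6, step=2


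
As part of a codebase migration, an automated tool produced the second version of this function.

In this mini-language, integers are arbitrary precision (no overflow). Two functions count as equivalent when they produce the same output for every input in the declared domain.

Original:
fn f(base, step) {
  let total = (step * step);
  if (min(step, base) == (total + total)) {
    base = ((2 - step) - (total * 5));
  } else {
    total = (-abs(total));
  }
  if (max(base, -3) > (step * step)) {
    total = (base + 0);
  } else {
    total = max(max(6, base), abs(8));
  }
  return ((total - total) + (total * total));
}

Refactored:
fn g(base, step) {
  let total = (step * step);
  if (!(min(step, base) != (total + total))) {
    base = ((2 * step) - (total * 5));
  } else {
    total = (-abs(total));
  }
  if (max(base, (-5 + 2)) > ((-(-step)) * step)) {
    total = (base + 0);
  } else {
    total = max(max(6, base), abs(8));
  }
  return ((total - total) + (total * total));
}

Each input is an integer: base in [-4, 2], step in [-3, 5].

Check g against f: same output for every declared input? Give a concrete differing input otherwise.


These are not equivalent — on base=0, step=0 the outputs split (4 vs 64).
f: total becomes 0; next (min(step, base) == (total + total)) evaluates to true; next base becomes 2; next (max(base, -3) > (step * step)) evaluates to true; next total becomes 2; next final value 4
g: total becomes 0; next (!(min(step, base) != (total + total))) evaluates to true; next base becomes 0; next (max(base, (-5 + 2)) > ((-(-step)) * step)) evaluates to false; next total becomes 8; next final value 64
verdict: not equivalent; witness: base=0, step=0


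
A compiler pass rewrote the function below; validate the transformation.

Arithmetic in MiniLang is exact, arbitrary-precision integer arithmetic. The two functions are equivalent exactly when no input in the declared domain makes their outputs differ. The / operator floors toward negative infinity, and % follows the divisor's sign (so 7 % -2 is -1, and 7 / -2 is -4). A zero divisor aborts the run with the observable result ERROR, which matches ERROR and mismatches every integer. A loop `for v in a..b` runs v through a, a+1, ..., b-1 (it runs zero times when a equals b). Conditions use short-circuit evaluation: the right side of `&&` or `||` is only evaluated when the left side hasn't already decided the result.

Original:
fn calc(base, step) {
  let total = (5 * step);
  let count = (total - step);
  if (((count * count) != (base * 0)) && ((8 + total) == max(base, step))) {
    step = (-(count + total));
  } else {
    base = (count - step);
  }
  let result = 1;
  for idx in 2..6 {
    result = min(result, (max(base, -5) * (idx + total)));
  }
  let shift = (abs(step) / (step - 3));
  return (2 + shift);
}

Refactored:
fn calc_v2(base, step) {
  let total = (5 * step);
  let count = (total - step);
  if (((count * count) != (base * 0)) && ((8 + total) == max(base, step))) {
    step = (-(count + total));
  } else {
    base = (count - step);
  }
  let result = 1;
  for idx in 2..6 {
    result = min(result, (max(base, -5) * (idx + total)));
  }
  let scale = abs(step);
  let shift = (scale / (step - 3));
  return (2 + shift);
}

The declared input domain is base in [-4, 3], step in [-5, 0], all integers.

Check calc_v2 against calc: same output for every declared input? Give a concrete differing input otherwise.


Equivalent — the differences include local variable names differ; and statement counts differ, yet no declared input distinguishes the two.
As a probe, take base=0, step=-2: calc runs total = -10; count = -8; (((count * count) != (base * 0)) && ((8 + total) == max(base, step))) -> false; base = -6; result = 1; [idx=2]; result = 1; [idx=3]; result = 1; [idx=4]; result = 1; [idx=5]; result = 1; shift = -1; return 1; calc_v2 runs total = -10; count = -8; (((count * count) != (base * 0)) && ((8 + total) == max(base, step))) -> false; base = -6; result = 1; [idx=2]; result = 1; [idx=3]; result = 1; [idx=4]; result = 1; [idx=5]; result = 1; scale = 2; shift = -1; return 1; both end at 1.
Every one of the 48 inputs gives matching results.
verdict: equivalent


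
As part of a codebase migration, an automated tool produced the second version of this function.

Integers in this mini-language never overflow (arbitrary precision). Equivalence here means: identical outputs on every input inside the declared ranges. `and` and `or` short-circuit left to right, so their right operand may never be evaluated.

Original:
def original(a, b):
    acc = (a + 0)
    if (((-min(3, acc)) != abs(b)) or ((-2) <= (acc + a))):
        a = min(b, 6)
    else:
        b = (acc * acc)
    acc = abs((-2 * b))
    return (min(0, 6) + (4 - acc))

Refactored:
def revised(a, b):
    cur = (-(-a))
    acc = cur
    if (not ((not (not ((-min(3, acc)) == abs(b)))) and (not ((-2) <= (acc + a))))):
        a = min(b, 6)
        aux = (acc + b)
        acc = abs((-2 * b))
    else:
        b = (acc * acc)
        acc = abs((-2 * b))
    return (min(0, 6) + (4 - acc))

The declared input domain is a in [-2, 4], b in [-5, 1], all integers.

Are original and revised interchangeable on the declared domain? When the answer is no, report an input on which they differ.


Behavior is preserved: although local variable names differ; boolean connective usage differs; constant usage differs; arithmetic usage differs; min/max/abs usage differs; statement counts differ; comparison usage differs, the outputs never diverge.
One worked example (a=1, b=-4) — original: acc = 1; (((-min(3, acc)) != abs(b)) or ((-2) <= (acc + a))) -> true; a = -4; acc = 8; return -4; revised: cur = 1; acc = 1; (not ((not (not ((-min(3, acc)) == abs(b)))) and (not ((-2) <= (acc + a))))) -> true; a = -4; aux = -3; acc = 8; return -4; agreement on -4.
Checked all 49 inputs in the declared domain: the outputs agree on every one.
verdict: equivalent


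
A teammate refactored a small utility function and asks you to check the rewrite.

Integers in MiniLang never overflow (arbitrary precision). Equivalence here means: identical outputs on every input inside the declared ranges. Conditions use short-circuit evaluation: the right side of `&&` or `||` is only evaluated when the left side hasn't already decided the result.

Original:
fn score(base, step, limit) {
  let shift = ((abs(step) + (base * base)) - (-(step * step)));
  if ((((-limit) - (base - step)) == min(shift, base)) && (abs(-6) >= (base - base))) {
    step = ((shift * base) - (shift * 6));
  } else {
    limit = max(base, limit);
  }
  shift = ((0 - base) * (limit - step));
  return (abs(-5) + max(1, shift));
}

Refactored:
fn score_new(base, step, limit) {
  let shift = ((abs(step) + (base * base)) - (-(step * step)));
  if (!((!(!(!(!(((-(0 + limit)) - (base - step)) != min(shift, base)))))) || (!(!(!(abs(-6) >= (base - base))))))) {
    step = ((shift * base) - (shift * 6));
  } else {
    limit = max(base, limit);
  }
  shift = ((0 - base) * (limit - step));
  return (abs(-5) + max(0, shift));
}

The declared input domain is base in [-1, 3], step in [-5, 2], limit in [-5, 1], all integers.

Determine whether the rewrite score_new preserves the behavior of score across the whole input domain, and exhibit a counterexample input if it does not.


These are not equivalent — on base=-1, step=-1, limit=-5 the outputs split (6 vs 5).
score: shift := 3 | ((((-limit) - (base - step)) == min(shift, base)) && (abs(-6) >= (base - base))): false | limit := -1 | shift := 0 | result 6
score_new: shift := 3 | (!((!(!(!(!(((-(0 + limit)) - (base - step)) != min(shift, base)))))) || (!(!(!(abs(-6) >= (base - base))))))): false | limit := -1 | shift := 0 | result 5
verdict: not equivalent; witness: base=-1, step=-1, limit=-5


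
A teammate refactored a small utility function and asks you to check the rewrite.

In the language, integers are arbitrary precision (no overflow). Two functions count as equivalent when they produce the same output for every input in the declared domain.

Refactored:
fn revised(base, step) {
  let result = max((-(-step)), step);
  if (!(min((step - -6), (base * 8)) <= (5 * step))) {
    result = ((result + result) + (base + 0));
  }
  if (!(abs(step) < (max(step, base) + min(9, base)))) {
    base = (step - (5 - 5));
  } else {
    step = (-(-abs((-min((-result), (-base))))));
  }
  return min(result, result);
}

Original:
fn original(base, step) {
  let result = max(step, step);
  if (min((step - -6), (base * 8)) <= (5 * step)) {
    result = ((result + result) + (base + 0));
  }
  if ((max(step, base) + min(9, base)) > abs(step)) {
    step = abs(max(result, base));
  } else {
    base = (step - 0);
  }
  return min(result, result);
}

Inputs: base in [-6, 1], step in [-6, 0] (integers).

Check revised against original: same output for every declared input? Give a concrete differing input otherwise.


On input base=-6, step=-6, original returns -18 while revised returns -6.
verdict: not equivalent; witness: base=-6, step=-6


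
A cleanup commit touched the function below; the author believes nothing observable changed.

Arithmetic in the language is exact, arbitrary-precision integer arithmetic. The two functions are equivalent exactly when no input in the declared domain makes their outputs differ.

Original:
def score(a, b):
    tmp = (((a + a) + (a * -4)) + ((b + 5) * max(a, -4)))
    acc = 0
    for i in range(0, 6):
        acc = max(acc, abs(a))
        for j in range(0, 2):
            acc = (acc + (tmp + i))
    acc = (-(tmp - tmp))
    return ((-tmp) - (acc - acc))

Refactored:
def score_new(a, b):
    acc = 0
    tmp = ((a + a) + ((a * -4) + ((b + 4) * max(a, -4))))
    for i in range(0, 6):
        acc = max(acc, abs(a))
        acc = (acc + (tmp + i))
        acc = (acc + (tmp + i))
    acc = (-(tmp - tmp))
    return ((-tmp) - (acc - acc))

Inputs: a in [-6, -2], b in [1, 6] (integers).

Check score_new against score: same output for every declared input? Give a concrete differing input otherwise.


Consider the input a=-6, b=1.
score: tmp becomes -12; next acc becomes 0; next at i=0:; next acc becomes 6; next at j=0:; next acc becomes -6; next at j=1:; next acc becomes -18; next at i=1:; next acc becomes 6; next at j=0:; next acc becomes -5; next at j=1:; next acc becomes -16; next at i=2:; next acc becomes 6; next at j=0:; next acc becomes -4; next at j=1:; next acc becomes -14; next at i=3:; next acc becomes 6; next at j=0:; next acc becomes -3; next at j=1:; next acc becomes -12; next at i=4:; next acc becomes 6; next at j=0:; next acc becomes -2; next at j=1:; next acc becomes -10; next at i=5:; next acc becomes 6; next at j=0:; next acc becomes -1; next at j=1:; next acc becomes -8; next acc becomes 0; next final value 12
score_new: acc becomes 0; next tmp becomes -8; next at i=0:; next acc becomes 6; next acc becomes -2; next acc becomes -10; next at i=1:; next acc becomes 6; next acc becomes -1; next acc becomes -8; next at i=2:; next acc becomes 6; next acc becomes 0; next acc becomes -6; next at i=3:; next acc becomes 6; next acc becomes 1; next acc becomes -4; next at i=4:; next acc becomes 6; next acc becomes 2; next acc becomes -2; next at i=5:; next acc becomes 6; next acc becomes 3; next acc becomes 0; next acc becomes 0; next final value 8
12 vs 8 — the two versions disagree here.
verdict: not equivalent; witness: a=-6, b=1


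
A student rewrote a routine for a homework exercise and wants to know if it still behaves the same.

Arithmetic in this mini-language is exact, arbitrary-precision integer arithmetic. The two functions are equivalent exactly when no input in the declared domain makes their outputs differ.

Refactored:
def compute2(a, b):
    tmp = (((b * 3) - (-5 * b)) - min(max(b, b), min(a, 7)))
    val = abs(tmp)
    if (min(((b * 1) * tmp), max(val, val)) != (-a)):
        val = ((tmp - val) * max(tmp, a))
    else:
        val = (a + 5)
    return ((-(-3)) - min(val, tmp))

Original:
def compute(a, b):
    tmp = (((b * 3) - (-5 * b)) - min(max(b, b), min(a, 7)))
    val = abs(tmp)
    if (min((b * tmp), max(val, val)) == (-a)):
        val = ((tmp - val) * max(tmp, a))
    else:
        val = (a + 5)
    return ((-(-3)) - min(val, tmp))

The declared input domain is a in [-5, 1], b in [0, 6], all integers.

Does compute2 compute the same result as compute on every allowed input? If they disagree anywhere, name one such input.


There is a counterexample at a=-4, b=0: 2 on one side, 3 on the other.
compute: tmp := 4 | val := 4 | (min((b * tmp), max(val, val)) == (-a)): false | val := 1 | result 2
compute2: tmp := 4 | val := 4 | (min(((b * 1) * tmp), max(val, val)) != (-a)): true | val := 0 | result 3
verdict: not equivalent; witness: a=-4, b=0


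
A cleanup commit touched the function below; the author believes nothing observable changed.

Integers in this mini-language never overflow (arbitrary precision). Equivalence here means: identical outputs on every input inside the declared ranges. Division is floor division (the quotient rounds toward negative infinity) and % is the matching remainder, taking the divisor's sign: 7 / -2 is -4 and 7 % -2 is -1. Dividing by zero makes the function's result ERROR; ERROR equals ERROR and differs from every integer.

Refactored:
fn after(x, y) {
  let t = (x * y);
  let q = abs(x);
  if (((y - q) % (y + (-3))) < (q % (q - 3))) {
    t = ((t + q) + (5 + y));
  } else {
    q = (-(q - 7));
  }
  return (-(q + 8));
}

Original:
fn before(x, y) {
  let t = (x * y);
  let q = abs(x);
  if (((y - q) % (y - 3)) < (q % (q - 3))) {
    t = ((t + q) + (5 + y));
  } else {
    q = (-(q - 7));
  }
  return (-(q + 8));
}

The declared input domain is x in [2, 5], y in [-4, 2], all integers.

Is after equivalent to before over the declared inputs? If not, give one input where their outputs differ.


Equivalent — the differences include arithmetic usage differs, yet no declared input distinguishes the two.
Tracing x=4, y=-3: before: t becomes -12; next q becomes 4; next (((y - q) % (y - 3)) < (q % (q - 3))) evaluates to true; next t becomes -6; next final value -12 | after: t becomes -12; next q becomes 4; next (((y - q) % (y + (-3))) < (q % (q - 3))) evaluates to true; next t becomes -6; next final value -12 — matching result -12.
An exhaustive pass over the 28 declared inputs shows identical outputs.
verdict: equivalent


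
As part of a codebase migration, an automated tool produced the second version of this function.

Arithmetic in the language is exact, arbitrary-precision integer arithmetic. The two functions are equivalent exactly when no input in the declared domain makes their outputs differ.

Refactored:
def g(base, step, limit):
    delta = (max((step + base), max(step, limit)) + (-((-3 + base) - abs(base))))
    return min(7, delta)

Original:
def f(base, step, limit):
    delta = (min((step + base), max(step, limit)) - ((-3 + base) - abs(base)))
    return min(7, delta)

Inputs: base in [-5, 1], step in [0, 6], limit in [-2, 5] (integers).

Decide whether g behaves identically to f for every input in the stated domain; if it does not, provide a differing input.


Take base=-3, step=0, limit=-2.
f: delta = 6; return 6
g: delta = 9; return 7
6 and 7 differ, so these are not the same function on this domain.
verdict: not equivalent; witness: base=-3, step=0, limit=-2


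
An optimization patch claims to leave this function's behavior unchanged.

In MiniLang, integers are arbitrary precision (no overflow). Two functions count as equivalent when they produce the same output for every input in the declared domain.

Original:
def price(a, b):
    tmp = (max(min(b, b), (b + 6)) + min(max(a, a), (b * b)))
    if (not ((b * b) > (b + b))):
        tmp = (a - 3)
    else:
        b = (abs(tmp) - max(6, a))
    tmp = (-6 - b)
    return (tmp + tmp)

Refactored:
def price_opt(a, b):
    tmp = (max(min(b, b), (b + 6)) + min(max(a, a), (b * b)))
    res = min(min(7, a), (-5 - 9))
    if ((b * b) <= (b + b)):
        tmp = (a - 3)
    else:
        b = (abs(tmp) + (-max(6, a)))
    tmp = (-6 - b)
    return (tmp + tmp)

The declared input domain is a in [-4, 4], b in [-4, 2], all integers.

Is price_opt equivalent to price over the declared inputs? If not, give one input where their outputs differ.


Equivalent — the differences include comparison usage differs; and min/max/abs usage differs; and constant usage differs; and statement counts differ; and boolean connective usage differs; and local variable names differ; and arithmetic usage differs, yet no declared input distinguishes the two.
As a probe, take a=2, b=-1: price runs tmp=6, then (not ((b * b) > (b + b))) is false, then b=0, then tmp=-6, then returns -12; price_opt runs tmp=6, then res=-14, then ((b * b) <= (b + b)) is false, then b=0, then tmp=-6, then returns -12; both end at -12.
Across all 63 domain points the two functions coincide.
verdict: equivalent


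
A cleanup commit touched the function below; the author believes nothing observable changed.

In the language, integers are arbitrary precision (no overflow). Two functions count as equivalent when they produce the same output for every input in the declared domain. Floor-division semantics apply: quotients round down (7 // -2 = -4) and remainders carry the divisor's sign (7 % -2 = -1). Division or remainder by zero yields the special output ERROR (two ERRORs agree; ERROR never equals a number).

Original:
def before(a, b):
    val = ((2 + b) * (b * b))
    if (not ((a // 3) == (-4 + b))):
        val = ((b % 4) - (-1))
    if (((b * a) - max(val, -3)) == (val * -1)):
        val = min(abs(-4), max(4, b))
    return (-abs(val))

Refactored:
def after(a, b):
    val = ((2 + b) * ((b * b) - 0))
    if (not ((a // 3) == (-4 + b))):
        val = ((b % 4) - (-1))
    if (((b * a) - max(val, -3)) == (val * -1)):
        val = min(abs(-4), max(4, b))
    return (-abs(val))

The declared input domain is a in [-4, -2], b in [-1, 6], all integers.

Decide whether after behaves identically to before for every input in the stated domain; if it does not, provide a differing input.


This is a faithful refactor — constant usage differs, and arithmetic usage differs, but the computed results match everywhere.
One worked example (a=-3, b=5) — before: val = 175; (not ((a // 3) == (-4 + b))) -> true; val = 2; (((b * a) - max(val, -3)) == (val * -1)) -> false; return -2; after: val = 175; (not ((a // 3) == (-4 + b))) -> true; val = 2; (((b * a) - max(val, -3)) == (val * -1)) -> false; return -2; agreement on -2.
Checked all 24 inputs in the declared domain: the outputs agree on every one.
verdict: equivalent


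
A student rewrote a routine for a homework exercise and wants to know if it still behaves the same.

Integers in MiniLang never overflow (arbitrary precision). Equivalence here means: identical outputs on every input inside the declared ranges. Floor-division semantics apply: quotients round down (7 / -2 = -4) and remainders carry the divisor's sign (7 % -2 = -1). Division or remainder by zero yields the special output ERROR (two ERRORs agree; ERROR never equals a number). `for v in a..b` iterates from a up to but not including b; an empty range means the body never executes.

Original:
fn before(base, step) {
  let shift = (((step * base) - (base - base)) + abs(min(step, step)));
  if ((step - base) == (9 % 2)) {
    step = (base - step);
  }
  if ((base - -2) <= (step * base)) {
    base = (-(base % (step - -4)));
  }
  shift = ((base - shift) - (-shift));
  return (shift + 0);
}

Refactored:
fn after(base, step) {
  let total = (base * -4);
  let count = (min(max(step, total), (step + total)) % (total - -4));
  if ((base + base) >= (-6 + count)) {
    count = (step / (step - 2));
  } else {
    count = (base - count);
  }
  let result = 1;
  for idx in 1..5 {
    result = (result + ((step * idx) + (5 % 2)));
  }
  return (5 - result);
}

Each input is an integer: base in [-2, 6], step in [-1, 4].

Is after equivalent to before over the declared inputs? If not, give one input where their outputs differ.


Evaluate both at base=-2, step=-1.
before: shift = 3; ((step - base) == (9 % 2)) -> true; step = -1; ((base - -2) <= (step * base)) -> true; base = -1; shift = -1; return -1
after: total = 8; count = 7; ((base + base) >= (-6 + count)) -> false; count = -9; result = 1; [idx=1]; result = 1; [idx=2]; result = 0; [idx=3]; result = -2; [idx=4]; result = -5; return 10
-1 vs 10 — the two versions disagree here.
verdict: not equivalent; witness: base=-2, step=-1
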